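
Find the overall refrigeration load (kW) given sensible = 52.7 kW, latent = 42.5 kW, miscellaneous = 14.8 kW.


Q_total = Q_s + Q_l + Q_misc
Q_total = 52.7 + 42.5 + 14.8
Q_total = 110.0 kW

110.0


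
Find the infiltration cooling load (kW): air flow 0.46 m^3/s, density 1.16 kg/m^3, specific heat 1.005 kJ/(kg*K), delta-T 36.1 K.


Q = V_dot * rho * cp * dT
Q = 0.46 * 1.16 * 1.005 * 36.1
Q = 19.359 kW

19.359


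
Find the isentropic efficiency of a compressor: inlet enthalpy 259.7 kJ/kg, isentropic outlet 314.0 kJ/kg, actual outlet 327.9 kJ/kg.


dh_ideal = 314.0 - 259.7 = 54.3 kJ/kg
dh_actual = 327.9 - 259.7 = 68.2 kJ/kg
eta_s = dh_ideal / dh_actual = 54.3 / 68.2
eta_s = 0.7962

0.7962


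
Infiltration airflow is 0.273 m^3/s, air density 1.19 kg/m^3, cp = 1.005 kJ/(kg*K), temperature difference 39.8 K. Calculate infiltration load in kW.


Q = V_dot * rho * cp * dT
Q = 0.273 * 1.19 * 1.005 * 39.8
Q = 12.994 kW

12.994


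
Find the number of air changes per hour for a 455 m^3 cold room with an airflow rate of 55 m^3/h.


ACH = flow / volume
ACH = 55 / 455
ACH = 0.121

0.121


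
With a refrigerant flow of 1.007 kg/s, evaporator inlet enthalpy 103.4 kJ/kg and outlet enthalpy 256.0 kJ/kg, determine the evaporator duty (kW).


dh = 256.0 - 103.4 = 152.6 kJ/kg
Q_evap = m_dot * dh = 1.007 * 152.6
Q_evap = 153.67 kW

153.67


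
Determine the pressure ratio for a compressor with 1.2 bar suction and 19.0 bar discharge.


PR = P_high / P_low
PR = 19.0 / 1.2
PR = 15.833

15.833


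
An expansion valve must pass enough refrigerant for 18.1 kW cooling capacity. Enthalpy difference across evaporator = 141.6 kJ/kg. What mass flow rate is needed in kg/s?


m_dot = Q / dh
m_dot = 18.1 / 141.6
m_dot = 0.1278 kg/s

0.1278


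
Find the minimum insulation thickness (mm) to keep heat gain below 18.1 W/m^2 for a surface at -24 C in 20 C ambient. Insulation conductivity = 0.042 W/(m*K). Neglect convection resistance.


dT = 20 - (-24) = 44 K
thickness = k * dT / q_max * 1000
thickness = 0.042 * 44 / 18.1 * 1000
thickness = 102.1 mm

102.1


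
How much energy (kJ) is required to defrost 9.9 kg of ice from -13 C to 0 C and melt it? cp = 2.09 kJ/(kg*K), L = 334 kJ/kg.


Sensible heat = cp * dT = 2.09 * 13 = 27.17 kJ/kg
Total per kg = 27.17 + 334 = 361.17 kJ/kg
Q = m * total = 9.9 * 361.17
Q = 3575.6 kJ

3575.6


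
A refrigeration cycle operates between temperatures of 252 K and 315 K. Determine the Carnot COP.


dT = 315 - 252 = 63 K
COP_carnot = T_cold / dT = 252 / 63
COP_carnot = 4.0

4.0


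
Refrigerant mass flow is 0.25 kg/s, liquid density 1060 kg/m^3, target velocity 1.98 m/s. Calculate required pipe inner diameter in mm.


A = m_dot / (rho * v) = 0.25 / (1060 * 1.98) = 0.0001191156852 m^2
d = sqrt(4*A/pi) * 1000
d = 12.3 mm

12.3


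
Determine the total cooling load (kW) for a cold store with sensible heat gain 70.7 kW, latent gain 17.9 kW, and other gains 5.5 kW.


Q_total = Q_s + Q_l + Q_misc
Q_total = 70.7 + 17.9 + 5.5
Q_total = 94.1 kW

94.1


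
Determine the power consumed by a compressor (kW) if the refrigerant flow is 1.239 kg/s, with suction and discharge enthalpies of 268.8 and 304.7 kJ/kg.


dh = 304.7 - 268.8 = 35.9 kJ/kg
W = m_dot * dh = 1.239 * 35.9 = 44.48 kW

44.48


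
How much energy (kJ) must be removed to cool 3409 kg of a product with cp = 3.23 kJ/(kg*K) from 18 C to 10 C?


dT = 18 - (10) = 8 K
Q = m * cp * dT = 3409 * 3.23 * 8
Q = 88089 kJ

88089


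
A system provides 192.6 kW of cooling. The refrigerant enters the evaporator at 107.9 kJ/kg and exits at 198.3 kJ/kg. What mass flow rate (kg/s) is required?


dh = 198.3 - 107.9 = 90.4 kJ/kg
m_dot = Q / dh = 192.6 / 90.4 = 2.1305 kg/s

2.1305


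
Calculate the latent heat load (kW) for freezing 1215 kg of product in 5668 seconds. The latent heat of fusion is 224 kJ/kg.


Q_lat = m * h_fg / t
Q_lat = 1215 * 224 / 5668
Q_lat = 48.02 kW

48.02


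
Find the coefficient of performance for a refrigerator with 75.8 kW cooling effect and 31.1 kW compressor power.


COP = Q_evap / W
COP = 75.8 / 31.1
COP = 2.437

2.437


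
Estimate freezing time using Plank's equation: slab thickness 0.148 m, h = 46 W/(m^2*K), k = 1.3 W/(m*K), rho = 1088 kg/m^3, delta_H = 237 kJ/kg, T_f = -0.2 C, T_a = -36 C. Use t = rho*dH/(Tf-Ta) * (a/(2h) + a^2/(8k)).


dT = -0.2 - (-36) = 35.8 K
term1 = a/(2h) = 0.148/(2*46) = 0.001608695652
term2 = a^2/(8k) = 0.148^2/(8*1.3) = 0.002106153846
t = rho*dH*1000/dT * (term1 + term2)
t = 1088*237*1000/35.8 * (0.001608695652 + 0.002106153846)
t = 26757 s

26757


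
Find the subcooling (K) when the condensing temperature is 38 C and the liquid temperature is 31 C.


Subcooling = T_cond - T_liquid
Subcooling = 38 - 31
Subcooling = 7 K

7


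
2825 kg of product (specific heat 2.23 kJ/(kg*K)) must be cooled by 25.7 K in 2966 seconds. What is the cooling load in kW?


Q = m * cp * dT / t
Q = 2825 * 2.23 * 25.7 / 2966
Q = 54.587 kW

54.587


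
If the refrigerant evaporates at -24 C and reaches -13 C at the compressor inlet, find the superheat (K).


Superheat = T_suction - T_evap
Superheat = -13 - (-24)
Superheat = 11 K

11


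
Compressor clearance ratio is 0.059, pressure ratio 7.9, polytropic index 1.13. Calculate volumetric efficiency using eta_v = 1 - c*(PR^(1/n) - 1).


PR^(1/n) = 7.9^(1/1.13) = 6.22816712
eta_v = 1 - 0.059 * (6.22816712 - 1)
eta_v = 0.6915

0.6915


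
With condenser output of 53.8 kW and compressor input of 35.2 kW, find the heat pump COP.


COP_hp = Q_cond / W
COP_hp = 53.8 / 35.2
COP_hp = 1.528

1.528


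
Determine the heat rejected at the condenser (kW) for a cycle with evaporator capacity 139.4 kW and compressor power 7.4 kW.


Q_cond = Q_evap + W
Q_cond = 139.4 + 7.4
Q_cond = 146.8 kW

146.8


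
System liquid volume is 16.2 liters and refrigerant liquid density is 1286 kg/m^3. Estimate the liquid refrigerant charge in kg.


Charge = V * rho / 1000
Charge = 16.2 * 1286 / 1000
Charge = 20.83 kg

20.83


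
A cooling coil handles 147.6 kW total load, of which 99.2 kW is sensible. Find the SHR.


SHR = Q_sensible / Q_total
SHR = 99.2 / 147.6
SHR = 0.672

0.672


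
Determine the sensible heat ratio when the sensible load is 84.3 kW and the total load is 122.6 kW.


SHR = Q_sensible / Q_total
SHR = 84.3 / 122.6
SHR = 0.688

0.688


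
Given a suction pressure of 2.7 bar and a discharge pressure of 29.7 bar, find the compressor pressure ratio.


PR = P_high / P_low
PR = 29.7 / 2.7
PR = 11.0

11.0


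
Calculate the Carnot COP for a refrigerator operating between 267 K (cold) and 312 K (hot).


dT = 312 - 267 = 45 K
COP_carnot = T_cold / dT = 267 / 45
COP_carnot = 5.933

5.933


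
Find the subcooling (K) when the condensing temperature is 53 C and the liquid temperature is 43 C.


Subcooling = T_cond - T_liquid
Subcooling = 53 - 43
Subcooling = 10 K

10


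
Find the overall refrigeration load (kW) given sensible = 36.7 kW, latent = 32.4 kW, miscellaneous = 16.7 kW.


Q_total = Q_s + Q_l + Q_misc
Q_total = 36.7 + 32.4 + 16.7
Q_total = 85.8 kW

85.8


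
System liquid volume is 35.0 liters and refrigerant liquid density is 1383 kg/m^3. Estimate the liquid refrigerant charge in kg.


Charge = V * rho / 1000
Charge = 35.0 * 1383 / 1000
Charge = 48.41 kg

48.41


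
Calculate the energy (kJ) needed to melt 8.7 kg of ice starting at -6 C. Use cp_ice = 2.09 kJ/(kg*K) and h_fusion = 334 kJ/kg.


Sensible heat = cp * dT = 2.09 * 6 = 12.54 kJ/kg
Total per kg = 12.54 + 334 = 346.54 kJ/kg
Q = m * total = 8.7 * 346.54
Q = 3014.9 kJ

3014.9


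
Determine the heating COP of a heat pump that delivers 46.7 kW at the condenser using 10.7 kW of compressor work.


COP_hp = Q_cond / W
COP_hp = 46.7 / 10.7
COP_hp = 4.364

4.364


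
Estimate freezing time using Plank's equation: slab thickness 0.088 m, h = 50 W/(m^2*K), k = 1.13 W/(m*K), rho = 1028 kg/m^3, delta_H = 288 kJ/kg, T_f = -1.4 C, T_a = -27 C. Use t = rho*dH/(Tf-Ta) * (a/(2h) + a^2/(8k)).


dT = -1.4 - (-27) = 25.6 K
term1 = a/(2h) = 0.088/(2*50) = 0.00088
term2 = a^2/(8k) = 0.088^2/(8*1.13) = 0.0008566371681
t = rho*dH*1000/dT * (term1 + term2)
t = 1028*288*1000/25.6 * (0.00088 + 0.0008566371681)
t = 20084 s

20084


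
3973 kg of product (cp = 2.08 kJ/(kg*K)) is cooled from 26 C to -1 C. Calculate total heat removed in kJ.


dT = 26 - (-1) = 27 K
Q = m * cp * dT = 3973 * 2.08 * 27
Q = 223124 kJ

223124


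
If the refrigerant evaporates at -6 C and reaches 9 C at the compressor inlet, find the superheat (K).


Superheat = T_suction - T_evap
Superheat = 9 - (-6)
Superheat = 15 K

15


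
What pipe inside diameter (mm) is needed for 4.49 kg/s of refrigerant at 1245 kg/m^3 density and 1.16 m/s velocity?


A = m_dot / (rho * v) = 4.49 / (1245 * 1.16) = 0.003108987675 m^2
d = sqrt(4*A/pi) * 1000
d = 62.9 mm

62.9


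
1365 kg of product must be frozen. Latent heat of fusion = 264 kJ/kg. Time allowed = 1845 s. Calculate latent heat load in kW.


Q_lat = m * h_fg / t
Q_lat = 1365 * 264 / 1845
Q_lat = 195.32 kW

195.32


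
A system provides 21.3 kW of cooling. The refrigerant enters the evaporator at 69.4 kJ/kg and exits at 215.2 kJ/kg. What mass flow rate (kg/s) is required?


dh = 215.2 - 69.4 = 145.8 kJ/kg
m_dot = Q / dh = 21.3 / 145.8 = 0.1461 kg/s

0.1461


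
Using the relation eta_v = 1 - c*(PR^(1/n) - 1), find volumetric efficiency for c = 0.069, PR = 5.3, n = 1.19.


PR^(1/n) = 5.3^(1/1.19) = 4.06102053
eta_v = 1 - 0.069 * (4.06102053 - 1)
eta_v = 0.7888

0.7888


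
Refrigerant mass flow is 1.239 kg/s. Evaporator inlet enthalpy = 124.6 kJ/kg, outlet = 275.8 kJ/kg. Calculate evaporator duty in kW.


dh = 275.8 - 124.6 = 151.2 kJ/kg
Q_evap = m_dot * dh = 1.239 * 151.2
Q_evap = 187.34 kW

187.34


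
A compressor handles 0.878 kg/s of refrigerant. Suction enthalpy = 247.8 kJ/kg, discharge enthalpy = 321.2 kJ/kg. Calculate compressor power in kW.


dh = 321.2 - 247.8 = 73.4 kJ/kg
W = m_dot * dh = 0.878 * 73.4 = 64.45 kW

64.45


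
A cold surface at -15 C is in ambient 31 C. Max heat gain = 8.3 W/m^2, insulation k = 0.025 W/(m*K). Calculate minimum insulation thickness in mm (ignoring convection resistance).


dT = 31 - (-15) = 46 K
thickness = k * dT / q_max * 1000
thickness = 0.025 * 46 / 8.3 * 1000
thickness = 138.6 mm

138.6


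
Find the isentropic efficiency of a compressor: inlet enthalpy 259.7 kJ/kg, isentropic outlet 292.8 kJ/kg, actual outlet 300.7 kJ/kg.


dh_ideal = 292.8 - 259.7 = 33.1 kJ/kg
dh_actual = 300.7 - 259.7 = 41.0 kJ/kg
eta_s = dh_ideal / dh_actual = 33.1 / 41.0
eta_s = 0.8073

0.8073


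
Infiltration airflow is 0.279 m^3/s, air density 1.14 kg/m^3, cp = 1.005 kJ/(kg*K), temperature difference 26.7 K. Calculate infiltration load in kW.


Q = V_dot * rho * cp * dT
Q = 0.279 * 1.14 * 1.005 * 26.7
Q = 8.535 kW

8.535


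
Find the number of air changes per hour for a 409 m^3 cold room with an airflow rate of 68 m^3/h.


ACH = flow / volume
ACH = 68 / 409
ACH = 0.166

0.166


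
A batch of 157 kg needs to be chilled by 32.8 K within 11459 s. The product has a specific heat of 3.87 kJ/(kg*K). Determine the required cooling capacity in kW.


Q = m * cp * dT / t
Q = 157 * 3.87 * 32.8 / 11459
Q = 1.739 kW

1.739


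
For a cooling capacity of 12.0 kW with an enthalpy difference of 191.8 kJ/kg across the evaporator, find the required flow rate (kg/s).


m_dot = Q / dh
m_dot = 12.0 / 191.8
m_dot = 0.0626 kg/s

0.0626


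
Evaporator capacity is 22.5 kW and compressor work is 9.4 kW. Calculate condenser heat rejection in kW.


Q_cond = Q_evap + W
Q_cond = 22.5 + 9.4
Q_cond = 31.9 kW

31.9


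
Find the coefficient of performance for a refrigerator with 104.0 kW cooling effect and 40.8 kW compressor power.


COP = Q_evap / W
COP = 104.0 / 40.8
COP = 2.549

2.549


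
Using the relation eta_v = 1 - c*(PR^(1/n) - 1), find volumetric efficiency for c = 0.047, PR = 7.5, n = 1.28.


PR^(1/n) = 7.5^(1/1.28) = 4.82660337
eta_v = 1 - 0.047 * (4.82660337 - 1)
eta_v = 0.8201

0.8201


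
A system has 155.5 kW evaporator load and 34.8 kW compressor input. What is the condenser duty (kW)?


Q_cond = Q_evap + W
Q_cond = 155.5 + 34.8
Q_cond = 190.3 kW

190.3


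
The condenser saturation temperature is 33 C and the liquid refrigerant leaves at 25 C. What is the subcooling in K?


Subcooling = T_cond - T_liquid
Subcooling = 33 - 25
Subcooling = 8 K

8


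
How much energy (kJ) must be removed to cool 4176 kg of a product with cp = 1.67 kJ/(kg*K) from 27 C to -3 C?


dT = 27 - (-3) = 30 K
Q = m * cp * dT = 4176 * 1.67 * 30
Q = 209218 kJ

209218


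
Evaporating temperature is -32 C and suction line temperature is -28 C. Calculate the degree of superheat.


Superheat = T_suction - T_evap
Superheat = -28 - (-32)
Superheat = 4 K

4


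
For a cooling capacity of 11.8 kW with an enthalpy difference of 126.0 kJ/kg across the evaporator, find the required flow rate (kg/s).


m_dot = Q / dh
m_dot = 11.8 / 126.0
m_dot = 0.0937 kg/s

0.0937


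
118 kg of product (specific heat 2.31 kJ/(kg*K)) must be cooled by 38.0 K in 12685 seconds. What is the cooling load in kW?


Q = m * cp * dT / t
Q = 118 * 2.31 * 38.0 / 12685
Q = 0.817 kW

0.817


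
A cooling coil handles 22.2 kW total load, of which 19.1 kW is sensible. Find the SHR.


SHR = Q_sensible / Q_total
SHR = 19.1 / 22.2
SHR = 0.86

0.86


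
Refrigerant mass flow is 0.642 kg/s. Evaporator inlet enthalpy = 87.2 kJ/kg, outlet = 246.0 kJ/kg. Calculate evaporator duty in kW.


dh = 246.0 - 87.2 = 158.8 kJ/kg
Q_evap = m_dot * dh = 0.642 * 158.8
Q_evap = 101.95 kW

101.95


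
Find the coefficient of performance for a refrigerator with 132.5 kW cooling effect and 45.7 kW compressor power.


COP = Q_evap / W
COP = 132.5 / 45.7
COP = 2.899

2.899


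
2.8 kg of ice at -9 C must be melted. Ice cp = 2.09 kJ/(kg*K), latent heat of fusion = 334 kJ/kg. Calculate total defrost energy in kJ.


Sensible heat = cp * dT = 2.09 * 9 = 18.81 kJ/kg
Total per kg = 18.81 + 334 = 352.81 kJ/kg
Q = m * total = 2.8 * 352.81
Q = 987.9 kJ

987.9


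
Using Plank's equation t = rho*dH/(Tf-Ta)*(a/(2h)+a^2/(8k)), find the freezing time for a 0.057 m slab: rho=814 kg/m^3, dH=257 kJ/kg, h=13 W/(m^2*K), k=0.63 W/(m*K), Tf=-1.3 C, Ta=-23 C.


dT = -1.3 - (-23) = 21.7 K
term1 = a/(2h) = 0.057/(2*13) = 0.002192307692
term2 = a^2/(8k) = 0.057^2/(8*0.63) = 0.0006446428571
t = rho*dH*1000/dT * (term1 + term2)
t = 814*257*1000/21.7 * (0.002192307692 + 0.0006446428571)
t = 27350 s

27350


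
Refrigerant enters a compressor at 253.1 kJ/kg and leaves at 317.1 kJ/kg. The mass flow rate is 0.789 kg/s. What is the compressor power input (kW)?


dh = 317.1 - 253.1 = 64.0 kJ/kg
W = m_dot * dh = 0.789 * 64.0 = 50.5 kW

50.5


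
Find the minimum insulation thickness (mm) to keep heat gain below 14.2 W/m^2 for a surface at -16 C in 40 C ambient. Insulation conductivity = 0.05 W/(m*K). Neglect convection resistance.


dT = 40 - (-16) = 56 K
thickness = k * dT / q_max * 1000
thickness = 0.05 * 56 / 14.2 * 1000
thickness = 197.2 mm

197.2


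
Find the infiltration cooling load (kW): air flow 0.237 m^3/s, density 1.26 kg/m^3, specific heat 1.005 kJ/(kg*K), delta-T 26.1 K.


Q = V_dot * rho * cp * dT
Q = 0.237 * 1.26 * 1.005 * 26.1
Q = 7.833 kW

7.833


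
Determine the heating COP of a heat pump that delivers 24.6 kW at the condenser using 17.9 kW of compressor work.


COP_hp = Q_cond / W
COP_hp = 24.6 / 17.9
COP_hp = 1.374

1.374


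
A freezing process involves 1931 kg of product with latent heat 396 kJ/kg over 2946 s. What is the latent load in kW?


Q_lat = m * h_fg / t
Q_lat = 1931 * 396 / 2946
Q_lat = 259.56 kW

259.56


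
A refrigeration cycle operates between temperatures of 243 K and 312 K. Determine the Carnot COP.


dT = 312 - 243 = 69 K
COP_carnot = T_cold / dT = 243 / 69
COP_carnot = 3.522

3.522


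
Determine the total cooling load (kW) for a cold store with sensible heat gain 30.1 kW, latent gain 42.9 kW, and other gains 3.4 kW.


Q_total = Q_s + Q_l + Q_misc
Q_total = 30.1 + 42.9 + 3.4
Q_total = 76.4 kW

76.4


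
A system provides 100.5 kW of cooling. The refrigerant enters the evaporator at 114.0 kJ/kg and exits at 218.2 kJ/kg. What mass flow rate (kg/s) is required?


dh = 218.2 - 114.0 = 104.2 kJ/kg
m_dot = Q / dh = 100.5 / 104.2 = 0.9645 kg/s

0.9645


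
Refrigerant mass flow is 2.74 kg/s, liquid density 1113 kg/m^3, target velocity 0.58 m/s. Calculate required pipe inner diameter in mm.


A = m_dot / (rho * v) = 2.74 / (1113 * 0.58) = 0.004244508474 m^2
d = sqrt(4*A/pi) * 1000
d = 73.5 mm

73.5


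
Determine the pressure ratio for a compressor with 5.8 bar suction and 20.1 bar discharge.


PR = P_high / P_low
PR = 20.1 / 5.8
PR = 3.466

3.466


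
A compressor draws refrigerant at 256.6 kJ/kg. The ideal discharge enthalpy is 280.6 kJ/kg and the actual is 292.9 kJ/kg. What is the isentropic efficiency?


dh_ideal = 280.6 - 256.6 = 24.0 kJ/kg
dh_actual = 292.9 - 256.6 = 36.3 kJ/kg
eta_s = dh_ideal / dh_actual = 24.0 / 36.3
eta_s = 0.6612

0.6612


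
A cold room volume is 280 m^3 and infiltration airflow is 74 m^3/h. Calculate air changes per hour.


ACH = flow / volume
ACH = 74 / 280
ACH = 0.264

0.264


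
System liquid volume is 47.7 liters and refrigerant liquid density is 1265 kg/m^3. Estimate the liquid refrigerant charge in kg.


Charge = V * rho / 1000
Charge = 47.7 * 1265 / 1000
Charge = 60.34 kg

60.34


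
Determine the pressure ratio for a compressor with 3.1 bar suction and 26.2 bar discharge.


PR = P_high / P_low
PR = 26.2 / 3.1
PR = 8.452

8.452


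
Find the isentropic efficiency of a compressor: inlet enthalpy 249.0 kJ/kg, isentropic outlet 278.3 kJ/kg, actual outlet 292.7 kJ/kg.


dh_ideal = 278.3 - 249.0 = 29.3 kJ/kg
dh_actual = 292.7 - 249.0 = 43.7 kJ/kg
eta_s = dh_ideal / dh_actual = 29.3 / 43.7
eta_s = 0.6705

0.6705


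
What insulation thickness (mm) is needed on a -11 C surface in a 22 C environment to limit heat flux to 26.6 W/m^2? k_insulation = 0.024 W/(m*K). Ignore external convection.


dT = 22 - (-11) = 33 K
thickness = k * dT / q_max * 1000
thickness = 0.024 * 33 / 26.6 * 1000
thickness = 29.8 mm

29.8


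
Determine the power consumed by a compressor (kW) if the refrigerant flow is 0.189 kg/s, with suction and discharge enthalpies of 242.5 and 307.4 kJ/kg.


dh = 307.4 - 242.5 = 64.9 kJ/kg
W = m_dot * dh = 0.189 * 64.9 = 12.27 kW

12.27


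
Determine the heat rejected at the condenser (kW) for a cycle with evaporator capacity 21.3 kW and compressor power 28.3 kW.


Q_cond = Q_evap + W
Q_cond = 21.3 + 28.3
Q_cond = 49.6 kW

49.6


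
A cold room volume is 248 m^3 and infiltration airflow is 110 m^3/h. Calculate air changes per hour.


ACH = flow / volume
ACH = 110 / 248
ACH = 0.444

0.444


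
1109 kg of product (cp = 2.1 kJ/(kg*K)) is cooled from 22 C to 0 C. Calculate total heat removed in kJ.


dT = 22 - (0) = 22 K
Q = m * cp * dT = 1109 * 2.1 * 22
Q = 51236 kJ

51236


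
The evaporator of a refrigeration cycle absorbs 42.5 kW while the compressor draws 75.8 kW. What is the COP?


COP = Q_evap / W
COP = 42.5 / 75.8
COP = 0.561

0.561


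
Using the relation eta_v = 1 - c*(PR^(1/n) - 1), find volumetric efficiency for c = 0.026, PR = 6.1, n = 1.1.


PR^(1/n) = 6.1^(1/1.1) = 5.17530815
eta_v = 1 - 0.026 * (5.17530815 - 1)
eta_v = 0.8914

0.8914


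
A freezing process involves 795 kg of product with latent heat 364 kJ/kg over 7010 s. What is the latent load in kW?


Q_lat = m * h_fg / t
Q_lat = 795 * 364 / 7010
Q_lat = 41.28 kW

41.28


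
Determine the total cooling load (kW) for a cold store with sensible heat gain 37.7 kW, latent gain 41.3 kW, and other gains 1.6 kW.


Q_total = Q_s + Q_l + Q_misc
Q_total = 37.7 + 41.3 + 1.6
Q_total = 80.6 kW

80.6


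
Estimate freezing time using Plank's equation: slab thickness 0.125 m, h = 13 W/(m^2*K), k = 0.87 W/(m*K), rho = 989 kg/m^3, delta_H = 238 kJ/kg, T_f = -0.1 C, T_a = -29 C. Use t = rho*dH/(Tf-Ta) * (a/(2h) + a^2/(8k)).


dT = -0.1 - (-29) = 28.9 K
term1 = a/(2h) = 0.125/(2*13) = 0.004807692308
term2 = a^2/(8k) = 0.125^2/(8*0.87) = 0.002244971264
t = rho*dH*1000/dT * (term1 + term2)
t = 989*238*1000/28.9 * (0.004807692308 + 0.002244971264)
t = 57442 s

57442


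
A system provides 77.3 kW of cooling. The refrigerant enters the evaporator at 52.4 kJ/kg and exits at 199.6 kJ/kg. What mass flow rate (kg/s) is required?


dh = 199.6 - 52.4 = 147.2 kJ/kg
m_dot = Q / dh = 77.3 / 147.2 = 0.5251 kg/s

0.5251


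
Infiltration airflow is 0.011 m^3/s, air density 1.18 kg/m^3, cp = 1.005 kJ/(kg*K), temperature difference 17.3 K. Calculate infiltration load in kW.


Q = V_dot * rho * cp * dT
Q = 0.011 * 1.18 * 1.005 * 17.3
Q = 0.226 kW

0.226


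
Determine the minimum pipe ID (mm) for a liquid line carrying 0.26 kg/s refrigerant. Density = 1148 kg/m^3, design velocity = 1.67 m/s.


A = m_dot / (rho * v) = 0.26 / (1148 * 1.67) = 0.0001356172672 m^2
d = sqrt(4*A/pi) * 1000
d = 13.1 mm

13.1


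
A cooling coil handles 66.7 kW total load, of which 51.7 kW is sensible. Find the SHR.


SHR = Q_sensible / Q_total
SHR = 51.7 / 66.7
SHR = 0.775

0.775


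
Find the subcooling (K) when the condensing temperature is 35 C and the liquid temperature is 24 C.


Subcooling = T_cond - T_liquid
Subcooling = 35 - 24
Subcooling = 11 K

11


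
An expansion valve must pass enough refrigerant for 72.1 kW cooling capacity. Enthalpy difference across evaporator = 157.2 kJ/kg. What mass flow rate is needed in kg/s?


m_dot = Q / dh
m_dot = 72.1 / 157.2
m_dot = 0.4587 kg/s

0.4587


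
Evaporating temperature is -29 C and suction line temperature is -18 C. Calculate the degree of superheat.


Superheat = T_suction - T_evap
Superheat = -18 - (-29)
Superheat = 11 K

11


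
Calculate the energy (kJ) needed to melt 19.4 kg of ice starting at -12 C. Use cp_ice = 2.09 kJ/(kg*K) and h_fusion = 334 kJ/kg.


Sensible heat = cp * dT = 2.09 * 12 = 25.08 kJ/kg
Total per kg = 25.08 + 334 = 359.08 kJ/kg
Q = m * total = 19.4 * 359.08
Q = 6966.2 kJ

6966.2


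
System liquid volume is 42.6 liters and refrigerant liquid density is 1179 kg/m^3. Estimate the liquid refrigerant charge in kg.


Charge = V * rho / 1000
Charge = 42.6 * 1179 / 1000
Charge = 50.23 kg

50.23


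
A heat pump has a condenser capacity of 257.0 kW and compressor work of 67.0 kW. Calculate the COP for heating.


COP_hp = Q_cond / W
COP_hp = 257.0 / 67.0
COP_hp = 3.836

3.836


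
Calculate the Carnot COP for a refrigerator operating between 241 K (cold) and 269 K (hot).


dT = 269 - 241 = 28 K
COP_carnot = T_cold / dT = 241 / 28
COP_carnot = 8.607

8.607


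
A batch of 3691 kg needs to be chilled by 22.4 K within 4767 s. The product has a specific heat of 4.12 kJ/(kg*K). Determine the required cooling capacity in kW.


Q = m * cp * dT / t
Q = 3691 * 4.12 * 22.4 / 4767
Q = 71.457 kW

71.457


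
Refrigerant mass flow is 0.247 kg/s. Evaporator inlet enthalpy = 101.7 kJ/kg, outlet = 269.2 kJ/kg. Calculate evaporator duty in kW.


dh = 269.2 - 101.7 = 167.5 kJ/kg
Q_evap = m_dot * dh = 0.247 * 167.5
Q_evap = 41.37 kW

41.37


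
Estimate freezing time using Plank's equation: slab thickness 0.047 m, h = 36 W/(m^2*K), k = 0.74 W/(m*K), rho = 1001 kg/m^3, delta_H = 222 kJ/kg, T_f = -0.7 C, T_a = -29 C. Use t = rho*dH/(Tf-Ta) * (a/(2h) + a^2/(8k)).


dT = -0.7 - (-29) = 28.3 K
term1 = a/(2h) = 0.047/(2*36) = 0.0006527777778
term2 = a^2/(8k) = 0.047^2/(8*0.74) = 0.0003731418919
t = rho*dH*1000/dT * (term1 + term2)
t = 1001*222*1000/28.3 * (0.0006527777778 + 0.0003731418919)
t = 8056 s

8056


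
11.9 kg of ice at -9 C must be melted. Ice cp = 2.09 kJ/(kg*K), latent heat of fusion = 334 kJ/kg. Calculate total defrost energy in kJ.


Sensible heat = cp * dT = 2.09 * 9 = 18.81 kJ/kg
Total per kg = 18.81 + 334 = 352.81 kJ/kg
Q = m * total = 11.9 * 352.81
Q = 4198.4 kJ

4198.4


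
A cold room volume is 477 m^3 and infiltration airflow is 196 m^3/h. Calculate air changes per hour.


ACH = flow / volume
ACH = 196 / 477
ACH = 0.411

0.411


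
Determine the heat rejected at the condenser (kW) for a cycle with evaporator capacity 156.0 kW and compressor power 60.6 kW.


Q_cond = Q_evap + W
Q_cond = 156.0 + 60.6
Q_cond = 216.6 kW

216.6


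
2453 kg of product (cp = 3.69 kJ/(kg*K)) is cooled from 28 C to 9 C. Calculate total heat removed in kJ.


dT = 28 - (9) = 19 K
Q = m * cp * dT = 2453 * 3.69 * 19
Q = 171980 kJ

171980


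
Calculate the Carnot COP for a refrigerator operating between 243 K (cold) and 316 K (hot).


dT = 316 - 243 = 73 K
COP_carnot = T_cold / dT = 243 / 73
COP_carnot = 3.329

3.329


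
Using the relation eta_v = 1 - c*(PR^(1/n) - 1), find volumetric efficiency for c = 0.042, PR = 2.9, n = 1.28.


PR^(1/n) = 2.9^(1/1.28) = 2.29746252
eta_v = 1 - 0.042 * (2.29746252 - 1)
eta_v = 0.9455

0.9455


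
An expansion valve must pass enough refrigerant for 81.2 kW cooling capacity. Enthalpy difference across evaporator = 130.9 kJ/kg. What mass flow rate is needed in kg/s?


m_dot = Q / dh
m_dot = 81.2 / 130.9
m_dot = 0.6203 kg/s

0.6203


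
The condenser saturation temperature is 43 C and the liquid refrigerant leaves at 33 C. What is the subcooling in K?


Subcooling = T_cond - T_liquid
Subcooling = 43 - 33
Subcooling = 10 K

10


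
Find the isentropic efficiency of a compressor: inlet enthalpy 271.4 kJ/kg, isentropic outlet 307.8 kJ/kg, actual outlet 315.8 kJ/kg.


dh_ideal = 307.8 - 271.4 = 36.4 kJ/kg
dh_actual = 315.8 - 271.4 = 44.4 kJ/kg
eta_s = dh_ideal / dh_actual = 36.4 / 44.4
eta_s = 0.8198

0.8198


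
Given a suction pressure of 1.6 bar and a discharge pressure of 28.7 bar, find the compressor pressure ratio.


PR = P_high / P_low
PR = 28.7 / 1.6
PR = 17.938

17.938


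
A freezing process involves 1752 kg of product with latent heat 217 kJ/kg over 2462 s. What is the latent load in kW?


Q_lat = m * h_fg / t
Q_lat = 1752 * 217 / 2462
Q_lat = 154.42 kW

154.42


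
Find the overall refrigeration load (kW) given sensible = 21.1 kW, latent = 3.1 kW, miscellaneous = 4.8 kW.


Q_total = Q_s + Q_l + Q_misc
Q_total = 21.1 + 3.1 + 4.8
Q_total = 29.0 kW

29.0


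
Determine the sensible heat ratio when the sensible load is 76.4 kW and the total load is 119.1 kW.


SHR = Q_sensible / Q_total
SHR = 76.4 / 119.1
SHR = 0.641

0.641


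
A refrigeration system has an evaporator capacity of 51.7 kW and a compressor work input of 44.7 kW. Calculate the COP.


COP = Q_evap / W
COP = 51.7 / 44.7
COP = 1.157

1.157


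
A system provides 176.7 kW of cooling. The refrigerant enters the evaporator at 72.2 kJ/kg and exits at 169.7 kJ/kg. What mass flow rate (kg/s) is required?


dh = 169.7 - 72.2 = 97.5 kJ/kg
m_dot = Q / dh = 176.7 / 97.5 = 1.8123 kg/s

1.8123


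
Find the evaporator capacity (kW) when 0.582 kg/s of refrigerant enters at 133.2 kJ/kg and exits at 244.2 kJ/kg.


dh = 244.2 - 133.2 = 111.0 kJ/kg
Q_evap = m_dot * dh = 0.582 * 111.0
Q_evap = 64.6 kW

64.6


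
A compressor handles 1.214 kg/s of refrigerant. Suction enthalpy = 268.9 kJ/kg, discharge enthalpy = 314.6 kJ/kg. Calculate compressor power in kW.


dh = 314.6 - 268.9 = 45.7 kJ/kg
W = m_dot * dh = 1.214 * 45.7 = 55.48 kW

55.48


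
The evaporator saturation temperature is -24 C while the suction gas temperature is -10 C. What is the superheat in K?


Superheat = T_suction - T_evap
Superheat = -10 - (-24)
Superheat = 14 K

14


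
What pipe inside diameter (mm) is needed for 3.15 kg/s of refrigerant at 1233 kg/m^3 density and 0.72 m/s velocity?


A = m_dot / (rho * v) = 3.15 / (1233 * 0.72) = 0.003548256285 m^2
d = sqrt(4*A/pi) * 1000
d = 67.2 mm

67.2


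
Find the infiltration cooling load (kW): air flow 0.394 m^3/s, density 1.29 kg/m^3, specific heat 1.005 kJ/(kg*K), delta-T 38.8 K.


Q = V_dot * rho * cp * dT
Q = 0.394 * 1.29 * 1.005 * 38.8
Q = 19.819 kW

19.819


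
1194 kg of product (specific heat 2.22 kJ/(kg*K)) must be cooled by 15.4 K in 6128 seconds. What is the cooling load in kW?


Q = m * cp * dT / t
Q = 1194 * 2.22 * 15.4 / 6128
Q = 6.661 kW

6.661


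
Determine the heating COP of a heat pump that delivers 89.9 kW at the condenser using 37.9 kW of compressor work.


COP_hp = Q_cond / W
COP_hp = 89.9 / 37.9
COP_hp = 2.372

2.372


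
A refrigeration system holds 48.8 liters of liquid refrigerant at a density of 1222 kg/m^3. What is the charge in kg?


Charge = V * rho / 1000
Charge = 48.8 * 1222 / 1000
Charge = 59.63 kg

59.63


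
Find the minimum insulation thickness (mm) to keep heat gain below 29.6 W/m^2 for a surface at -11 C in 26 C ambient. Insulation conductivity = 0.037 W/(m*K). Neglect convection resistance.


dT = 26 - (-11) = 37 K
thickness = k * dT / q_max * 1000
thickness = 0.037 * 37 / 29.6 * 1000
thickness = 46.3 mm

46.3


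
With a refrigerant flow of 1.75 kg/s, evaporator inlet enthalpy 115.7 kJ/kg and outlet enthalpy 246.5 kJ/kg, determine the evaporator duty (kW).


dh = 246.5 - 115.7 = 130.8 kJ/kg
Q_evap = m_dot * dh = 1.75 * 130.8
Q_evap = 228.9 kW

228.9


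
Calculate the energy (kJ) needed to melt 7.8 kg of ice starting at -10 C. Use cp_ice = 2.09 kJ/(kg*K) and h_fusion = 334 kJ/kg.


Sensible heat = cp * dT = 2.09 * 10 = 20.9 kJ/kg
Total per kg = 20.9 + 334 = 354.9 kJ/kg
Q = m * total = 7.8 * 354.9
Q = 2768.2 kJ

2768.2


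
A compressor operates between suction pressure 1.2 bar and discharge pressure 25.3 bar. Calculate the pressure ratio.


PR = P_high / P_low
PR = 25.3 / 1.2
PR = 21.083

21.083


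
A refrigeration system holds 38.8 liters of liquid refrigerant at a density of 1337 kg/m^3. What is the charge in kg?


Charge = V * rho / 1000
Charge = 38.8 * 1337 / 1000
Charge = 51.88 kg

51.88


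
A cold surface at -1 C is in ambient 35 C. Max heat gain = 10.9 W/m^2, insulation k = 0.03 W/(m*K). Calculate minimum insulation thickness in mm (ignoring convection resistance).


dT = 35 - (-1) = 36 K
thickness = k * dT / q_max * 1000
thickness = 0.03 * 36 / 10.9 * 1000
thickness = 99.1 mm

99.1


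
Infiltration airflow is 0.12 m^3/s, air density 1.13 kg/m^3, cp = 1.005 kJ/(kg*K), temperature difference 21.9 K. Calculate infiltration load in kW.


Q = V_dot * rho * cp * dT
Q = 0.12 * 1.13 * 1.005 * 21.9
Q = 2.984 kW

2.984


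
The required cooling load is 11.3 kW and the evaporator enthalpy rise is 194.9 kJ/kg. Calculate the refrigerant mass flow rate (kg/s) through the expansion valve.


m_dot = Q / dh
m_dot = 11.3 / 194.9
m_dot = 0.058 kg/s

0.058


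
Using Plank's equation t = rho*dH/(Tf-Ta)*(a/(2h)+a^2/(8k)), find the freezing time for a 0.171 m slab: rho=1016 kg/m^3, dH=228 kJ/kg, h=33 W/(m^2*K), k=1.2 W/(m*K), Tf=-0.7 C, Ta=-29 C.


dT = -0.7 - (-29) = 28.3 K
term1 = a/(2h) = 0.171/(2*33) = 0.002590909091
term2 = a^2/(8k) = 0.171^2/(8*1.2) = 0.0030459375
t = rho*dH*1000/dT * (term1 + term2)
t = 1016*228*1000/28.3 * (0.002590909091 + 0.0030459375)
t = 46140 s

46140


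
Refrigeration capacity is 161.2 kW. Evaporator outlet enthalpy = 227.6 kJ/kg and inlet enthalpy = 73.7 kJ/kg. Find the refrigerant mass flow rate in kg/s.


dh = 227.6 - 73.7 = 153.9 kJ/kg
m_dot = Q / dh = 161.2 / 153.9 = 1.0474 kg/s

1.0474


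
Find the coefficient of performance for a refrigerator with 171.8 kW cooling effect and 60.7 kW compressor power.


COP = Q_evap / W
COP = 171.8 / 60.7
COP = 2.83

2.83


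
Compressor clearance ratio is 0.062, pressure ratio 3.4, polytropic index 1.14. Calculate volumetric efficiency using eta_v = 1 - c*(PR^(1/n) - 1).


PR^(1/n) = 3.4^(1/1.14) = 2.92556382
eta_v = 1 - 0.062 * (2.92556382 - 1)
eta_v = 0.8806

0.8806


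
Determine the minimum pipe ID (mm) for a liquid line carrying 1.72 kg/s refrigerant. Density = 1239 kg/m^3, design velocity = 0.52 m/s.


A = m_dot / (rho * v) = 1.72 / (1239 * 0.52) = 0.002669646737 m^2
d = sqrt(4*A/pi) * 1000
d = 58.3 mm

58.3


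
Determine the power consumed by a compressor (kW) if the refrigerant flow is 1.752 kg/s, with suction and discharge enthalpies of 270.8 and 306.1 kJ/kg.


dh = 306.1 - 270.8 = 35.3 kJ/kg
W = m_dot * dh = 1.752 * 35.3 = 61.85 kW

61.85


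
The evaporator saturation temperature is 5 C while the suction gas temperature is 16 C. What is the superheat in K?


Superheat = T_suction - T_evap
Superheat = 16 - (5)
Superheat = 11 K

11


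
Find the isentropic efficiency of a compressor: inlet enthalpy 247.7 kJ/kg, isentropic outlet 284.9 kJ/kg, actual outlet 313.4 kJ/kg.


dh_ideal = 284.9 - 247.7 = 37.2 kJ/kg
dh_actual = 313.4 - 247.7 = 65.7 kJ/kg
eta_s = dh_ideal / dh_actual = 37.2 / 65.7
eta_s = 0.5662

0.5662


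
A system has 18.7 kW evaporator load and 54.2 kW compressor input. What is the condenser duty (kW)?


Q_cond = Q_evap + W
Q_cond = 18.7 + 54.2
Q_cond = 72.9 kW

72.9


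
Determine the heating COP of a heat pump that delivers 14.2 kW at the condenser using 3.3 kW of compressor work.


COP_hp = Q_cond / W
COP_hp = 14.2 / 3.3
COP_hp = 4.303

4.303


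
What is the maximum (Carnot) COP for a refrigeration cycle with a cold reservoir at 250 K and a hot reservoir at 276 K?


dT = 276 - 250 = 26 K
COP_carnot = T_cold / dT = 250 / 26
COP_carnot = 9.615

9.615


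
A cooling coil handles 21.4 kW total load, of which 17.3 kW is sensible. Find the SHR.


SHR = Q_sensible / Q_total
SHR = 17.3 / 21.4
SHR = 0.808

0.808


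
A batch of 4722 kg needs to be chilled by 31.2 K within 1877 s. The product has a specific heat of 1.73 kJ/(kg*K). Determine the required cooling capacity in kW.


Q = m * cp * dT / t
Q = 4722 * 1.73 * 31.2 / 1877
Q = 135.788 kW

135.788


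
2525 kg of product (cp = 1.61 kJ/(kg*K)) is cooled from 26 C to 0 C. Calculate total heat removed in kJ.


dT = 26 - (0) = 26 K
Q = m * cp * dT = 2525 * 1.61 * 26
Q = 105697 kJ

105697


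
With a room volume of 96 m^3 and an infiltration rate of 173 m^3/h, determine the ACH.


ACH = flow / volume
ACH = 173 / 96
ACH = 1.802

1.802


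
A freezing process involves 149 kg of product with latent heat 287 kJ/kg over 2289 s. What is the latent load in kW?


Q_lat = m * h_fg / t
Q_lat = 149 * 287 / 2289
Q_lat = 18.68 kW

18.68


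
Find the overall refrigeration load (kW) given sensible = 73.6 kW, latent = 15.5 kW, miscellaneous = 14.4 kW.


Q_total = Q_s + Q_l + Q_misc
Q_total = 73.6 + 15.5 + 14.4
Q_total = 103.5 kW

103.5


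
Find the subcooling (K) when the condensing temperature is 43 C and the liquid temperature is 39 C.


Subcooling = T_cond - T_liquid
Subcooling = 43 - 39
Subcooling = 4 K

4


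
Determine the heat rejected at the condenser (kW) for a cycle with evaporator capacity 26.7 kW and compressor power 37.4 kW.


Q_cond = Q_evap + W
Q_cond = 26.7 + 37.4
Q_cond = 64.1 kW

64.1


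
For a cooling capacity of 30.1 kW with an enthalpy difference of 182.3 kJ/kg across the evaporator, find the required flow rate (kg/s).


m_dot = Q / dh
m_dot = 30.1 / 182.3
m_dot = 0.1651 kg/s

0.1651


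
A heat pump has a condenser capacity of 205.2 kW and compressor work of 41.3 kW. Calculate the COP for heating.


COP_hp = Q_cond / W
COP_hp = 205.2 / 41.3
COP_hp = 4.969

4.969


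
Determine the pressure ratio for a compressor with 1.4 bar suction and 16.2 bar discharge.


PR = P_high / P_low
PR = 16.2 / 1.4
PR = 11.571

11.571


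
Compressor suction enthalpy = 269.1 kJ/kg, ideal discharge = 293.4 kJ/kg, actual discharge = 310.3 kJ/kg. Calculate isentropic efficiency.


dh_ideal = 293.4 - 269.1 = 24.3 kJ/kg
dh_actual = 310.3 - 269.1 = 41.2 kJ/kg
eta_s = dh_ideal / dh_actual = 24.3 / 41.2
eta_s = 0.5898

0.5898


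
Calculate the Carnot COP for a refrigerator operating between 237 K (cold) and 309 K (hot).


dT = 309 - 237 = 72 K
COP_carnot = T_cold / dT = 237 / 72
COP_carnot = 3.292

3.292


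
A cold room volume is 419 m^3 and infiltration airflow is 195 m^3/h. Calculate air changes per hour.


ACH = flow / volume
ACH = 195 / 419
ACH = 0.465

0.465


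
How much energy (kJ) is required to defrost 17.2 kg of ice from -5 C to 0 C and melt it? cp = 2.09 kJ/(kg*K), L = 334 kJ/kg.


Sensible heat = cp * dT = 2.09 * 5 = 10.45 kJ/kg
Total per kg = 10.45 + 334 = 344.45 kJ/kg
Q = m * total = 17.2 * 344.45
Q = 5924.5 kJ

5924.5


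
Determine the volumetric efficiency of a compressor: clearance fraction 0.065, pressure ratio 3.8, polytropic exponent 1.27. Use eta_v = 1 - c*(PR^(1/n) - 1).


PR^(1/n) = 3.8^(1/1.27) = 2.86103069
eta_v = 1 - 0.065 * (2.86103069 - 1)
eta_v = 0.879

0.879


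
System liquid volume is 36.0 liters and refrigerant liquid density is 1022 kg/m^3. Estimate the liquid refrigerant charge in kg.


Charge = V * rho / 1000
Charge = 36.0 * 1022 / 1000
Charge = 36.79 kg

36.79


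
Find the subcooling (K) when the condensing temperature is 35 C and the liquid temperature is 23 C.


Subcooling = T_cond - T_liquid
Subcooling = 35 - 23
Subcooling = 12 K

12


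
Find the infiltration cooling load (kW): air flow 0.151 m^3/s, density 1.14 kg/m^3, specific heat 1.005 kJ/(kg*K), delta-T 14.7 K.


Q = V_dot * rho * cp * dT
Q = 0.151 * 1.14 * 1.005 * 14.7
Q = 2.543 kW

2.543


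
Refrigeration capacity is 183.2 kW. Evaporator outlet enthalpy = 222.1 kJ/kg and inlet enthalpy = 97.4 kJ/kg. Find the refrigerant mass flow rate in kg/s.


dh = 222.1 - 97.4 = 124.7 kJ/kg
m_dot = Q / dh = 183.2 / 124.7 = 1.4691 kg/s

1.4691


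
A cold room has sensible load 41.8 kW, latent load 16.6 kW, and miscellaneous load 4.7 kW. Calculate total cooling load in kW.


Q_total = Q_s + Q_l + Q_misc
Q_total = 41.8 + 16.6 + 4.7
Q_total = 63.1 kW

63.1


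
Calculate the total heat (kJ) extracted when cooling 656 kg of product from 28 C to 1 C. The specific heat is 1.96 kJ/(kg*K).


dT = 28 - (1) = 27 K
Q = m * cp * dT = 656 * 1.96 * 27
Q = 34716 kJ

34716


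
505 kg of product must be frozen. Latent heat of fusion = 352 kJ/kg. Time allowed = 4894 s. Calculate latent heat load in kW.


Q_lat = m * h_fg / t
Q_lat = 505 * 352 / 4894
Q_lat = 36.32 kW

36.32


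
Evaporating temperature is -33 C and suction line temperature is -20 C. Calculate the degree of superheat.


Superheat = T_suction - T_evap
Superheat = -20 - (-33)
Superheat = 13 K

13


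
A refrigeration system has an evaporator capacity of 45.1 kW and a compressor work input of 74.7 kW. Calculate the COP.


COP = Q_evap / W
COP = 45.1 / 74.7
COP = 0.604

0.604


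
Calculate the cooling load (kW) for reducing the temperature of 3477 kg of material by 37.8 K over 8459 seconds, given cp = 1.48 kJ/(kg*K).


Q = m * cp * dT / t
Q = 3477 * 1.48 * 37.8 / 8459
Q = 22.995 kW

22.995


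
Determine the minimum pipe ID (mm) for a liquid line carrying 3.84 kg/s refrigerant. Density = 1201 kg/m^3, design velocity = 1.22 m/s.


A = m_dot / (rho * v) = 3.84 / (1201 * 1.22) = 0.002620766847 m^2
d = sqrt(4*A/pi) * 1000
d = 57.8 mm

57.8


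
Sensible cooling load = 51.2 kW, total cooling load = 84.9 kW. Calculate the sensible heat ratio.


SHR = Q_sensible / Q_total
SHR = 51.2 / 84.9
SHR = 0.603

0.603


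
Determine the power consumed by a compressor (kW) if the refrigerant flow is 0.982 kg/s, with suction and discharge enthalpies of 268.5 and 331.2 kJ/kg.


dh = 331.2 - 268.5 = 62.7 kJ/kg
W = m_dot * dh = 0.982 * 62.7 = 61.57 kW

61.57


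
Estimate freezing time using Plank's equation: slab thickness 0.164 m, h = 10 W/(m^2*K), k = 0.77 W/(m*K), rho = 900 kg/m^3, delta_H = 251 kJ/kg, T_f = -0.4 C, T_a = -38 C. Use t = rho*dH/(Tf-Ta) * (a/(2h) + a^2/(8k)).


dT = -0.4 - (-38) = 37.6 K
term1 = a/(2h) = 0.164/(2*10) = 0.0082
term2 = a^2/(8k) = 0.164^2/(8*0.77) = 0.004366233766
t = rho*dH*1000/dT * (term1 + term2)
t = 900*251*1000/37.6 * (0.0082 + 0.004366233766)
t = 75498 s

75498
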